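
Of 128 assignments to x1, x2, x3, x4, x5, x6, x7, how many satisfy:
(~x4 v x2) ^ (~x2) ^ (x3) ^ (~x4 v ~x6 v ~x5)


CNF with 4 clauses over 7 vars (128 assignments).
An assignment satisfies CNF iff every clause has >=1 true literal.
Check each row (bits = x1,x2,x3,x4,x5,x6,x7; clause T/F shown):
  row 0 [0000000]: clauses=TTFT -> 0
  row 1 [0000001]: clauses=TTFT -> 0
  row 2 [0000010]: clauses=TTFT -> 0
  row 3 [0000011]: clauses=TTFT -> 0
  row 4 [0000100]: clauses=TTFT -> 0
  (every remaining row is evaluated the same way; all 128 results are listed next)
Full result column, 8 rows per line (x1,x2,x3,x4 fixed per line; x5,x6,x7 runs 000..111 left to right):
  rows 0-7 [x1,x2,x3,x4=0000]: 00000000  (ones: 0)
  rows 8-15 [x1,x2,x3,x4=0001]: 00000000  (ones: 0)
  rows 16-23 [x1,x2,x3,x4=0010]: 11111111  (ones: 8)
  rows 24-31 [x1,x2,x3,x4=0011]: 00000000  (ones: 0)
  rows 32-39 [x1,x2,x3,x4=0100]: 00000000  (ones: 0)
  rows 40-47 [x1,x2,x3,x4=0101]: 00000000  (ones: 0)
  rows 48-55 [x1,x2,x3,x4=0110]: 00000000  (ones: 0)
  rows 56-63 [x1,x2,x3,x4=0111]: 00000000  (ones: 0)
  rows 64-71 [x1,x2,x3,x4=1000]: 00000000  (ones: 0)
  rows 72-79 [x1,x2,x3,x4=1001]: 00000000  (ones: 0)
  rows 80-87 [x1,x2,x3,x4=1010]: 11111111  (ones: 8)
  rows 88-95 [x1,x2,x3,x4=1011]: 00000000  (ones: 0)
  rows 96-103 [x1,x2,x3,x4=1100]: 00000000  (ones: 0)
  rows 104-111 [x1,x2,x3,x4=1101]: 00000000  (ones: 0)
  rows 112-119 [x1,x2,x3,x4=1110]: 00000000  (ones: 0)
  rows 120-127 [x1,x2,x3,x4=1111]: 00000000  (ones: 0)
Satisfying assignments = 0+0+8+0+0+0+0+0+0+0+8+0+0+0+0+0 = 16

16


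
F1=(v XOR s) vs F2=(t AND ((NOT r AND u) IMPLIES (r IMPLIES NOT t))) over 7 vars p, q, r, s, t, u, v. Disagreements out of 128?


F1 = (v XOR s)
F2 = (t AND ((NOT r AND u) IMPLIES (r IMPLIES NOT t)))
Evaluate both on each of 128 rows (bits = p,q,r,s,t,u,v):
  row 0 [0000000]: F1=0 F2=0 -> 0
  row 1 [0000001]: F1=1 F2=0 (differ) -> 1
  row 2 [0000010]: F1=0 F2=0 -> 0
  row 3 [0000011]: F1=1 F2=0 (differ) -> 1
  row 4 [0000100]: F1=0 F2=1 (differ) -> 1
  (every remaining row is evaluated the same way; all 128 results are listed next)
Full result column, 8 rows per line (p,q,r,s fixed per line; t,u,v runs 000..111 left to right):
  rows 0-7 [p,q,r,s=0000]: 01011010  (ones: 4)
  rows 8-15 [p,q,r,s=0001]: 10100101  (ones: 4)
  rows 16-23 [p,q,r,s=0010]: 01011010  (ones: 4)
  rows 24-31 [p,q,r,s=0011]: 10100101  (ones: 4)
  rows 32-39 [p,q,r,s=0100]: 01011010  (ones: 4)
  rows 40-47 [p,q,r,s=0101]: 10100101  (ones: 4)
  rows 48-55 [p,q,r,s=0110]: 01011010  (ones: 4)
  rows 56-63 [p,q,r,s=0111]: 10100101  (ones: 4)
  rows 64-71 [p,q,r,s=1000]: 01011010  (ones: 4)
  rows 72-79 [p,q,r,s=1001]: 10100101  (ones: 4)
  rows 80-87 [p,q,r,s=1010]: 01011010  (ones: 4)
  rows 88-95 [p,q,r,s=1011]: 10100101  (ones: 4)
  rows 96-103 [p,q,r,s=1100]: 01011010  (ones: 4)
  rows 104-111 [p,q,r,s=1101]: 10100101  (ones: 4)
  rows 112-119 [p,q,r,s=1110]: 01011010  (ones: 4)
  rows 120-127 [p,q,r,s=1111]: 10100101  (ones: 4)
Disagreements = 4+4+4+4+4+4+4+4+4+4+4+4+4+4+4+4 = 64

64


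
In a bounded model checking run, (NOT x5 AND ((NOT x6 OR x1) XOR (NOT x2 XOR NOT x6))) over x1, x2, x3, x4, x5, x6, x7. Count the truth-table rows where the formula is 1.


Formula: (NOT x5 AND ((NOT x6 OR x1) XOR (NOT x2 XOR NOT x6))) over 7 vars (128 rows)
Evaluate each row (x1, x2, x3, x4, x5, x6, x7 as bits, MSB first):
  row 0 [0000000]: (NOT 0 AND ((NOT 0 OR 0) XOR (NOT 0 XOR NOT 0))) -> 1
  row 1 [0000001]: (NOT 0 AND ((NOT 0 OR 0) XOR (NOT 0 XOR NOT 0))) -> 1
  row 2 [0000010]: (NOT 0 AND ((NOT 1 OR 0) XOR (NOT 0 XOR NOT 1))) -> 1
  row 3 [0000011]: (NOT 0 AND ((NOT 1 OR 0) XOR (NOT 0 XOR NOT 1))) -> 1
  row 4 [0000100]: (NOT 1 AND ((NOT 0 OR 0) XOR (NOT 0 XOR NOT 0))) -> 0
  (every remaining row is evaluated the same way; all 128 results are listed next)
Full result column, 8 rows per line (x1,x2,x3,x4 fixed per line; x5,x6,x7 runs 000..111 left to right):
  rows 0-7 [x1,x2,x3,x4=0000]: 11110000  (ones: 4)
  rows 8-15 [x1,x2,x3,x4=0001]: 11110000  (ones: 4)
  rows 16-23 [x1,x2,x3,x4=0010]: 11110000  (ones: 4)
  rows 24-31 [x1,x2,x3,x4=0011]: 11110000  (ones: 4)
  rows 32-39 [x1,x2,x3,x4=0100]: 00000000  (ones: 0)
  rows 40-47 [x1,x2,x3,x4=0101]: 00000000  (ones: 0)
  rows 48-55 [x1,x2,x3,x4=0110]: 00000000  (ones: 0)
  rows 56-63 [x1,x2,x3,x4=0111]: 00000000  (ones: 0)
  rows 64-71 [x1,x2,x3,x4=1000]: 11000000  (ones: 2)
  rows 72-79 [x1,x2,x3,x4=1001]: 11000000  (ones: 2)
  rows 80-87 [x1,x2,x3,x4=1010]: 11000000  (ones: 2)
  rows 88-95 [x1,x2,x3,x4=1011]: 11000000  (ones: 2)
  rows 96-103 [x1,x2,x3,x4=1100]: 00110000  (ones: 2)
  rows 104-111 [x1,x2,x3,x4=1101]: 00110000  (ones: 2)
  rows 112-119 [x1,x2,x3,x4=1110]: 00110000  (ones: 2)
  rows 120-127 [x1,x2,x3,x4=1111]: 00110000  (ones: 2)
Count of 1-rows = 4+4+4+4+0+0+0+0+2+2+2+2+2+2+2+2 = 32

32


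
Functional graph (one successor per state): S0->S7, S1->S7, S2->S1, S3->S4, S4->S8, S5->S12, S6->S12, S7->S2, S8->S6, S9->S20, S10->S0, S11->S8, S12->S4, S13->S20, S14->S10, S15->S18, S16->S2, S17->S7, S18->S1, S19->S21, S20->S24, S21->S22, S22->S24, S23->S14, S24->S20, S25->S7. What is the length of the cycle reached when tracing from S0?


Trace from S0 until a state repeats:
  S0 -> S7 -> S2 -> S1 -> S7
S7 first seen at step 1, revisited at step 4.
Cycle length = 4 - 1 = 3

3


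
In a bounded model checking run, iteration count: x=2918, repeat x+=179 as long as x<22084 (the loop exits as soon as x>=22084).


Step 1: x goes from 2918 toward 22084 by 179; the body runs while x<22084, so iterations = ceil((bound-start)/step)
Step 2: Distance=19166
Step 3: ceil(19166/179)=108

108


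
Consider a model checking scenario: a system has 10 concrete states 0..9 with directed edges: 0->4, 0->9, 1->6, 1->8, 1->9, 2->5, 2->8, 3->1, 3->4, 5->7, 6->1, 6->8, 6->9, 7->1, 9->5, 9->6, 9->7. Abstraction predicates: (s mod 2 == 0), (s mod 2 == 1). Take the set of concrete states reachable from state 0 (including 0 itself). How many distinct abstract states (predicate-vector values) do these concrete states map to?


BFS from 0:
Concrete reachable: {0, 1, 4, 5, 6, 7, 8, 9}
Abstract via predicates (s mod 2 == 0), (s mod 2 == 1):
  (0,1) <- {1, 5, 7, 9}
  (1,0) <- {0, 4, 6, 8}
Distinct abstract states = 2

2


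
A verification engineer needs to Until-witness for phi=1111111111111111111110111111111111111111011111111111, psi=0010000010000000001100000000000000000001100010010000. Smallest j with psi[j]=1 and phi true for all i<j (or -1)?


(phi U psi) at 0: need smallest j with psi[j]=1 and phi[i]=1 for all i in [0,j).
Scan from step 0:
  step 0: phi=1, psi=0 -> continue
  step 1: phi=1, psi=0 -> continue
  step 2: psi=1 and phi held for [0,2) -> witness found
Witness step = 2

2


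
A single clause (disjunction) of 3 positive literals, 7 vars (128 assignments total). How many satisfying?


Step 1: Total=2^7=128
Step 2: Unsat when all 3 false: 2^4=16
Step 3: Sat=128-16=112

112


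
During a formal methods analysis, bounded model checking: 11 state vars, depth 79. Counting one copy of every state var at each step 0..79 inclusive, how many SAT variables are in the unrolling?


BMC unrolls to depth k, creating one copy of each state var for steps 0..k.
Step count = 79 + 1 = 80 (steps 0 through 79)
Vars per step = 11
Total = 11 * 80 = 880

880


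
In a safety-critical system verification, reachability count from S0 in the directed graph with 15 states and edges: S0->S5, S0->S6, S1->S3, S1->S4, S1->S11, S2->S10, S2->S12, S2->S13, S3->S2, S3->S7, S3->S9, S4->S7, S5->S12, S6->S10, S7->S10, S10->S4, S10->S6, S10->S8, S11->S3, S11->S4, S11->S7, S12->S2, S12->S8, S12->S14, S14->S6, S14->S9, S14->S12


BFS from S0:
  layer 0: {S0}
  layer 1: {S5, S6}
  layer 2: {S10, S12}
  layer 3: {S2, S4, S8, S14}
  layer 4: {S7, S9, S13}
Reachable set: {S0, S2, S4, S5, S6, S7, S8, S9, S10, S12, S13, S14}
Count = 12

12


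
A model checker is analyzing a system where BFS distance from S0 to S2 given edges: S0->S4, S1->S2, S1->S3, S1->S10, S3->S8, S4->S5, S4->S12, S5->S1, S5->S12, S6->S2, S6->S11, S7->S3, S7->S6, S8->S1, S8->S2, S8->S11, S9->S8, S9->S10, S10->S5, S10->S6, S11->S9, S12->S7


BFS layer-by-layer from S0:
  dist 0: {S0}
  dist 1: {S4}
  dist 2: {S5, S12}
  dist 3: {S1, S7}
  dist 4: {S2, S3, S6, S10}
  -> S2 reached at distance 4
Shortest path length = 4

4


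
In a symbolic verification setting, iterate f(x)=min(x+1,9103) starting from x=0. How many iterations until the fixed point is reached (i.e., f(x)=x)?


Step 1: x=0, cap=9103, increment=1
Step 2: x grows by 1 each step until capped at 9103; fixed point is x=9103
Step 3: iterations = ceil(9103/1) = 9103

9103


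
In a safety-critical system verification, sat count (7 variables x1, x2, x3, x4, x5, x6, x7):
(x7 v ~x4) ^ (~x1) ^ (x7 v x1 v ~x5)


CNF with 3 clauses over 7 vars (128 assignments).
An assignment satisfies CNF iff every clause has >=1 true literal.
Check each row (bits = x1,x2,x3,x4,x5,x6,x7; clause T/F shown):
  row 0 [0000000]: clauses=TTT -> 1
  row 1 [0000001]: clauses=TTT -> 1
  row 2 [0000010]: clauses=TTT -> 1
  row 3 [0000011]: clauses=TTT -> 1
  row 4 [0000100]: clauses=TTF -> 0
  (every remaining row is evaluated the same way; all 128 results are listed next)
Full result column, 8 rows per line (x1,x2,x3,x4 fixed per line; x5,x6,x7 runs 000..111 left to right):
  rows 0-7 [x1,x2,x3,x4=0000]: 11110101  (ones: 6)
  rows 8-15 [x1,x2,x3,x4=0001]: 01010101  (ones: 4)
  rows 16-23 [x1,x2,x3,x4=0010]: 11110101  (ones: 6)
  rows 24-31 [x1,x2,x3,x4=0011]: 01010101  (ones: 4)
  rows 32-39 [x1,x2,x3,x4=0100]: 11110101  (ones: 6)
  rows 40-47 [x1,x2,x3,x4=0101]: 01010101  (ones: 4)
  rows 48-55 [x1,x2,x3,x4=0110]: 11110101  (ones: 6)
  rows 56-63 [x1,x2,x3,x4=0111]: 01010101  (ones: 4)
  rows 64-71 [x1,x2,x3,x4=1000]: 00000000  (ones: 0)
  rows 72-79 [x1,x2,x3,x4=1001]: 00000000  (ones: 0)
  rows 80-87 [x1,x2,x3,x4=1010]: 00000000  (ones: 0)
  rows 88-95 [x1,x2,x3,x4=1011]: 00000000  (ones: 0)
  rows 96-103 [x1,x2,x3,x4=1100]: 00000000  (ones: 0)
  rows 104-111 [x1,x2,x3,x4=1101]: 00000000  (ones: 0)
  rows 112-119 [x1,x2,x3,x4=1110]: 00000000  (ones: 0)
  rows 120-127 [x1,x2,x3,x4=1111]: 00000000  (ones: 0)
Satisfying assignments = 6+4+6+4+6+4+6+4+0+0+0+0+0+0+0+0 = 40

40


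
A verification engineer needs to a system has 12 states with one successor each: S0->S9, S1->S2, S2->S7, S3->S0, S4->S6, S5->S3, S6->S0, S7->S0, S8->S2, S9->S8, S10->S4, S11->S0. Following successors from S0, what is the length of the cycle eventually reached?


Trace from S0 until a state repeats:
  S0 -> S9 -> S8 -> S2 -> S7 -> S0
S0 first seen at step 0, revisited at step 5.
Cycle length = 5 - 0 = 5

5


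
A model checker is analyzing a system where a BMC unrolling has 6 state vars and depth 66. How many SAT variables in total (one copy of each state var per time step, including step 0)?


BMC unrolls to depth k, creating one copy of each state var for steps 0..k.
Step count = 66 + 1 = 67 (steps 0 through 66)
Vars per step = 6
Total = 6 * 67 = 402

402


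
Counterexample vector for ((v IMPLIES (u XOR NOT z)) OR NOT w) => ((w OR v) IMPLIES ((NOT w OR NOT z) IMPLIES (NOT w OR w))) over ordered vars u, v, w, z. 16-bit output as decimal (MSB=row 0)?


F1 = ((v IMPLIES (u XOR NOT z)) OR NOT w)
F2 = ((w OR v) IMPLIES ((NOT w OR NOT z) IMPLIES (NOT w OR w)))
Counterexample to F1=>F2 is where F1=1 and F2=0.
Evaluate each row (bits = u,v,w,z, MSB first):
  row 0 [0000]: F1=1 F2=1 -> F1&~F2 -> 0
  row 1 [0001]: F1=1 F2=1 -> F1&~F2 -> 0
  row 2 [0010]: F1=1 F2=1 -> F1&~F2 -> 0
  row 3 [0011]: F1=1 F2=1 -> F1&~F2 -> 0
  row 4 [0100]: F1=1 F2=1 -> F1&~F2 -> 0
  row 5 [0101]: F1=1 F2=1 -> F1&~F2 -> 0
  row 6 [0110]: F1=1 F2=1 -> F1&~F2 -> 0
  row 7 [0111]: F1=0 F2=1 -> F1&~F2 -> 0
  row 8 [1000]: F1=1 F2=1 -> F1&~F2 -> 0
  row 9 [1001]: F1=1 F2=1 -> F1&~F2 -> 0
  row 10 [1010]: F1=1 F2=1 -> F1&~F2 -> 0
  row 11 [1011]: F1=1 F2=1 -> F1&~F2 -> 0
  row 12 [1100]: F1=1 F2=1 -> F1&~F2 -> 0
  row 13 [1101]: F1=1 F2=1 -> F1&~F2 -> 0
  row 14 [1110]: F1=0 F2=1 -> F1&~F2 -> 0
  row 15 [1111]: F1=1 F2=1 -> F1&~F2 -> 0
Full result column, 4 rows per line (u,v fixed per line; w,z runs 00..11 left to right):
  rows 0-3 [u,v=00]: 0000  = hex 0
  rows 4-7 [u,v=01]: 0000  = hex 0
  rows 8-11 [u,v=10]: 0000  = hex 0
  rows 12-15 [u,v=11]: 0000  = hex 0
Counterexample vector (row 0 .. row 15) = 0000000000000000
Output column grouped in 4s = 0000 0000 0000 0000 = 0x0000
Convert to decimal digit by digit (value = value*16 + digit):
  0 -> 0
  0*16 + 0 = 0
  0*16 + 0 = 0
  0*16 + 0 = 0
Decimal = 0

0


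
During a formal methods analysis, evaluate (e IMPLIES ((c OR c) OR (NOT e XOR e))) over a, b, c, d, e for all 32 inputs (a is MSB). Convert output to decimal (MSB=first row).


Formula: (e IMPLIES ((c OR c) OR (NOT e XOR e))) over a, b, c, d, e (32 rows)
Evaluate each row (bits = a,b,c,d,e, MSB first):
  row 0 [00000]: (0 IMPLIES ((0 OR 0) OR (NOT 0 XOR 0))) -> 1
  row 1 [00001]: (1 IMPLIES ((0 OR 0) OR (NOT 1 XOR 1))) -> 1
  row 2 [00010]: (0 IMPLIES ((0 OR 0) OR (NOT 0 XOR 0))) -> 1
  row 3 [00011]: (1 IMPLIES ((0 OR 0) OR (NOT 1 XOR 1))) -> 1
  row 4 [00100]: (0 IMPLIES ((1 OR 1) OR (NOT 0 XOR 0))) -> 1
  row 5 [00101]: (1 IMPLIES ((1 OR 1) OR (NOT 1 XOR 1))) -> 1
  row 6 [00110]: (0 IMPLIES ((1 OR 1) OR (NOT 0 XOR 0))) -> 1
  row 7 [00111]: (1 IMPLIES ((1 OR 1) OR (NOT 1 XOR 1))) -> 1
  row 8 [01000]: (0 IMPLIES ((0 OR 0) OR (NOT 0 XOR 0))) -> 1
  row 9 [01001]: (1 IMPLIES ((0 OR 0) OR (NOT 1 XOR 1))) -> 1
  row 10 [01010]: (0 IMPLIES ((0 OR 0) OR (NOT 0 XOR 0))) -> 1
  row 11 [01011]: (1 IMPLIES ((0 OR 0) OR (NOT 1 XOR 1))) -> 1
  row 12 [01100]: (0 IMPLIES ((1 OR 1) OR (NOT 0 XOR 0))) -> 1
  row 13 [01101]: (1 IMPLIES ((1 OR 1) OR (NOT 1 XOR 1))) -> 1
  row 14 [01110]: (0 IMPLIES ((1 OR 1) OR (NOT 0 XOR 0))) -> 1
  row 15 [01111]: (1 IMPLIES ((1 OR 1) OR (NOT 1 XOR 1))) -> 1
  row 16 [10000]: (0 IMPLIES ((0 OR 0) OR (NOT 0 XOR 0))) -> 1
  row 17 [10001]: (1 IMPLIES ((0 OR 0) OR (NOT 1 XOR 1))) -> 1
  row 18 [10010]: (0 IMPLIES ((0 OR 0) OR (NOT 0 XOR 0))) -> 1
  row 19 [10011]: (1 IMPLIES ((0 OR 0) OR (NOT 1 XOR 1))) -> 1
  row 20 [10100]: (0 IMPLIES ((1 OR 1) OR (NOT 0 XOR 0))) -> 1
  row 21 [10101]: (1 IMPLIES ((1 OR 1) OR (NOT 1 XOR 1))) -> 1
  row 22 [10110]: (0 IMPLIES ((1 OR 1) OR (NOT 0 XOR 0))) -> 1
  row 23 [10111]: (1 IMPLIES ((1 OR 1) OR (NOT 1 XOR 1))) -> 1
  row 24 [11000]: (0 IMPLIES ((0 OR 0) OR (NOT 0 XOR 0))) -> 1
  row 25 [11001]: (1 IMPLIES ((0 OR 0) OR (NOT 1 XOR 1))) -> 1
  row 26 [11010]: (0 IMPLIES ((0 OR 0) OR (NOT 0 XOR 0))) -> 1
  row 27 [11011]: (1 IMPLIES ((0 OR 0) OR (NOT 1 XOR 1))) -> 1
  row 28 [11100]: (0 IMPLIES ((1 OR 1) OR (NOT 0 XOR 0))) -> 1
  row 29 [11101]: (1 IMPLIES ((1 OR 1) OR (NOT 1 XOR 1))) -> 1
  row 30 [11110]: (0 IMPLIES ((1 OR 1) OR (NOT 0 XOR 0))) -> 1
  row 31 [11111]: (1 IMPLIES ((1 OR 1) OR (NOT 1 XOR 1))) -> 1
Full result column, 4 rows per line (a,b,c fixed per line; d,e runs 00..11 left to right):
  rows 0-3 [a,b,c=000]: 1111  = hex F
  rows 4-7 [a,b,c=001]: 1111  = hex F
  rows 8-11 [a,b,c=010]: 1111  = hex F
  rows 12-15 [a,b,c=011]: 1111  = hex F
  rows 16-19 [a,b,c=100]: 1111  = hex F
  rows 20-23 [a,b,c=101]: 1111  = hex F
  rows 24-27 [a,b,c=110]: 1111  = hex F
  rows 28-31 [a,b,c=111]: 1111  = hex F
Output column (row 0 .. row 31) = 11111111111111111111111111111111
Output column grouped in 4s = 1111 1111 1111 1111 1111 1111 1111 1111 = 0xFFFFFFFF
Convert to decimal digit by digit (value = value*16 + digit):
  F -> 15
  15*16 + 15 (F) = 255
  255*16 + 15 (F) = 4095
  4095*16 + 15 (F) = 65535
  65535*16 + 15 (F) = 1048575
  1048575*16 + 15 (F) = 16777215
  16777215*16 + 15 (F) = 268435455
  268435455*16 + 15 (F) = 4294967295
Decimal = 4294967295

4294967295


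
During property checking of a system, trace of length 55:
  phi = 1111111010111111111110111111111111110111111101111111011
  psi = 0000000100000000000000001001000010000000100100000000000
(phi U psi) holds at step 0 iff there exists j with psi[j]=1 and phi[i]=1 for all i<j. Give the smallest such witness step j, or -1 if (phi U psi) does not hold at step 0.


(phi U psi) at 0: need smallest j with psi[j]=1 and phi[i]=1 for all i in [0,j).
Scan from step 0:
  step 0: phi=1, psi=0 -> continue
  step 1: phi=1, psi=0 -> continue
  step 2: phi=1, psi=0 -> continue
  step 3: phi=1, psi=0 -> continue
  step 7: psi=1 and phi held for [0,7) -> witness found
Witness step = 7

7


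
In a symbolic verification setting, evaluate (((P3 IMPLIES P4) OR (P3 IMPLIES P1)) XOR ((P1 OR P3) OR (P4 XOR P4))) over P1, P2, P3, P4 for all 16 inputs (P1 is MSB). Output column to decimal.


Formula: (((P3 IMPLIES P4) OR (P3 IMPLIES P1)) XOR ((P1 OR P3) OR (P4 XOR P4))) over P1, P2, P3, P4 (16 rows)
Evaluate each row (bits = P1,P2,P3,P4, MSB first):
  row 0 [0000]: (((0 IMPLIES 0) OR (0 IMPLIES 0)) XOR ((0 OR 0) OR (0 XOR 0))) -> 1
  row 1 [0001]: (((0 IMPLIES 1) OR (0 IMPLIES 0)) XOR ((0 OR 0) OR (1 XOR 1))) -> 1
  row 2 [0010]: (((1 IMPLIES 0) OR (1 IMPLIES 0)) XOR ((0 OR 1) OR (0 XOR 0))) -> 1
  row 3 [0011]: (((1 IMPLIES 1) OR (1 IMPLIES 0)) XOR ((0 OR 1) OR (1 XOR 1))) -> 0
  row 4 [0100]: (((0 IMPLIES 0) OR (0 IMPLIES 0)) XOR ((0 OR 0) OR (0 XOR 0))) -> 1
  row 5 [0101]: (((0 IMPLIES 1) OR (0 IMPLIES 0)) XOR ((0 OR 0) OR (1 XOR 1))) -> 1
  row 6 [0110]: (((1 IMPLIES 0) OR (1 IMPLIES 0)) XOR ((0 OR 1) OR (0 XOR 0))) -> 1
  row 7 [0111]: (((1 IMPLIES 1) OR (1 IMPLIES 0)) XOR ((0 OR 1) OR (1 XOR 1))) -> 0
  row 8 [1000]: (((0 IMPLIES 0) OR (0 IMPLIES 1)) XOR ((1 OR 0) OR (0 XOR 0))) -> 0
  row 9 [1001]: (((0 IMPLIES 1) OR (0 IMPLIES 1)) XOR ((1 OR 0) OR (1 XOR 1))) -> 0
  row 10 [1010]: (((1 IMPLIES 0) OR (1 IMPLIES 1)) XOR ((1 OR 1) OR (0 XOR 0))) -> 0
  row 11 [1011]: (((1 IMPLIES 1) OR (1 IMPLIES 1)) XOR ((1 OR 1) OR (1 XOR 1))) -> 0
  row 12 [1100]: (((0 IMPLIES 0) OR (0 IMPLIES 1)) XOR ((1 OR 0) OR (0 XOR 0))) -> 0
  row 13 [1101]: (((0 IMPLIES 1) OR (0 IMPLIES 1)) XOR ((1 OR 0) OR (1 XOR 1))) -> 0
  row 14 [1110]: (((1 IMPLIES 0) OR (1 IMPLIES 1)) XOR ((1 OR 1) OR (0 XOR 0))) -> 0
  row 15 [1111]: (((1 IMPLIES 1) OR (1 IMPLIES 1)) XOR ((1 OR 1) OR (1 XOR 1))) -> 0
Full result column, 4 rows per line (P1,P2 fixed per line; P3,P4 runs 00..11 left to right):
  rows 0-3 [P1,P2=00]: 1110  = hex E
  rows 4-7 [P1,P2=01]: 1110  = hex E
  rows 8-11 [P1,P2=10]: 0000  = hex 0
  rows 12-15 [P1,P2=11]: 0000  = hex 0
Output column (row 0 .. row 15) = 1110111000000000
Output column grouped in 4s = 1110 1110 0000 0000 = 0xEE00
Convert to decimal digit by digit (value = value*16 + digit):
  E -> 14
  14*16 + 14 (E) = 238
  238*16 + 0 = 3808
  3808*16 + 0 = 60928
Decimal = 60928

60928


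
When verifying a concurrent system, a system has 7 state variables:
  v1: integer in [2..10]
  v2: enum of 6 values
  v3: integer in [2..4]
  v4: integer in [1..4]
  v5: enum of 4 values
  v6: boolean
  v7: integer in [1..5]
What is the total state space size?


State space = product of domain sizes of all variables.
Domain sizes:
  v1 (integer in [2..10]): 9
  v2 (enum of 6 values): 6
  v3 (integer in [2..4]): 3
  v4 (integer in [1..4]): 4
  v5 (enum of 4 values): 4
  v6 (boolean): 2
  v7 (integer in [1..5]): 5
Product = 9 * 6 * 3 * 4 * 4 * 2 * 5 = 25920

25920


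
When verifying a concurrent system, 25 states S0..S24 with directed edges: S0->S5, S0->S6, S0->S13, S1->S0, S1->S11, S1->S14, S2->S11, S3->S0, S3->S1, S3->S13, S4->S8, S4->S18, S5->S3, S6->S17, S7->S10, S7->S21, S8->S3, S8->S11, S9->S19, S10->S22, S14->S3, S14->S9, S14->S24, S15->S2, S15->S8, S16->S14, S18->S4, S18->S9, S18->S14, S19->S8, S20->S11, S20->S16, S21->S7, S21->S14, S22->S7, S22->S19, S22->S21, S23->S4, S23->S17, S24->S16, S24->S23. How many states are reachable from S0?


BFS from S0:
  layer 0: {S0}
  layer 1: {S5, S6, S13}
  layer 2: {S3, S17}
  layer 3: {S1}
  layer 4: {S11, S14}
  layer 5: {S9, S24}
  layer 6: {S16, S19, S23}
  layer 7: {S4, S8}
  layer 8: {S18}
Reachable set: {S0, S1, S3, S4, S5, S6, S8, S9, S11, S13, S14, S16, S17, S18, S19, S23, S24}
Count = 17

17


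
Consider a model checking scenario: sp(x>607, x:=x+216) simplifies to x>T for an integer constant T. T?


Formula: sp(P, x:=E) = exists old_x. (x = E[old_x/x]) AND P[old_x/x] (old_x is the value of x before the assignment; eliminate old_x by solving x = E[old_x/x] for old_x)
Step 1: Precondition P: x>607, i.e. old_x > 607
Step 2: Assignment gives x = old_x + 216, so old_x = x - 216
Step 3: Substitute into P: x - 216 > 607
Step 4: Simplify: x > 607+216 = 823

823


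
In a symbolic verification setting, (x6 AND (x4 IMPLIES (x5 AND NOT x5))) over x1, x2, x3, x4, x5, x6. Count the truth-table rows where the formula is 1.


Formula: (x6 AND (x4 IMPLIES (x5 AND NOT x5))) over 6 vars (64 rows)
Evaluate each row (x1, x2, x3, x4, x5, x6 as bits, MSB first):
  row 0 [000000]: (0 AND (0 IMPLIES (0 AND NOT 0))) -> 0
  row 1 [000001]: (1 AND (0 IMPLIES (0 AND NOT 0))) -> 1
  row 2 [000010]: (0 AND (0 IMPLIES (1 AND NOT 1))) -> 0
  row 3 [000011]: (1 AND (0 IMPLIES (1 AND NOT 1))) -> 1
  row 4 [000100]: (0 AND (1 IMPLIES (0 AND NOT 0))) -> 0
  (every remaining row is evaluated the same way; all 64 results are listed next)
Full result column, 8 rows per line (x1,x2,x3 fixed per line; x4,x5,x6 runs 000..111 left to right):
  rows 0-7 [x1,x2,x3=000]: 01010000  (ones: 2)
  rows 8-15 [x1,x2,x3=001]: 01010000  (ones: 2)
  rows 16-23 [x1,x2,x3=010]: 01010000  (ones: 2)
  rows 24-31 [x1,x2,x3=011]: 01010000  (ones: 2)
  rows 32-39 [x1,x2,x3=100]: 01010000  (ones: 2)
  rows 40-47 [x1,x2,x3=101]: 01010000  (ones: 2)
  rows 48-55 [x1,x2,x3=110]: 01010000  (ones: 2)
  rows 56-63 [x1,x2,x3=111]: 01010000  (ones: 2)
Count of 1-rows = 2+2+2+2+2+2+2+2 = 16

16


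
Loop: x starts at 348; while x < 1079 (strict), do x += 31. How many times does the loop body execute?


Step 1: x goes from 348 toward 1079 by 31; the body runs while x<1079, so iterations = ceil((bound-start)/step)
Step 2: Distance=731
Step 3: ceil(731/31)=24

24


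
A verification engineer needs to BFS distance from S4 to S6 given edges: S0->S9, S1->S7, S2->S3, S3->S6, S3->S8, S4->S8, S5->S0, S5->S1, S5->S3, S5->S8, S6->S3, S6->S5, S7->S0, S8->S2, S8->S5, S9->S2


BFS layer-by-layer from S4:
  dist 0: {S4}
  dist 1: {S8}
  dist 2: {S2, S5}
  dist 3: {S0, S1, S3}
  dist 4: {S6, S7, S9}
  -> S6 reached at distance 4
Shortest path length = 4

4


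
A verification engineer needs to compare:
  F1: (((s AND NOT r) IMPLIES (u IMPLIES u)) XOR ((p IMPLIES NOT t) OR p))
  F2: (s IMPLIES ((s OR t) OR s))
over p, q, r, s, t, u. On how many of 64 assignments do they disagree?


F1 = (((s AND NOT r) IMPLIES (u IMPLIES u)) XOR ((p IMPLIES NOT t) OR p))
F2 = (s IMPLIES ((s OR t) OR s))
Evaluate both on each of 64 rows (bits = p,q,r,s,t,u):
  row 0 [000000]: F1=0 F2=1 (differ) -> 1
  row 1 [000001]: F1=0 F2=1 (differ) -> 1
  row 2 [000010]: F1=0 F2=1 (differ) -> 1
  row 3 [000011]: F1=0 F2=1 (differ) -> 1
  row 4 [000100]: F1=0 F2=1 (differ) -> 1
  (every remaining row is evaluated the same way; all 64 results are listed next)
Full result column, 8 rows per line (p,q,r fixed per line; s,t,u runs 000..111 left to right):
  rows 0-7 [p,q,r=000]: 11111111  (ones: 8)
  rows 8-15 [p,q,r=001]: 11111111  (ones: 8)
  rows 16-23 [p,q,r=010]: 11111111  (ones: 8)
  rows 24-31 [p,q,r=011]: 11111111  (ones: 8)
  rows 32-39 [p,q,r=100]: 11111111  (ones: 8)
  rows 40-47 [p,q,r=101]: 11111111  (ones: 8)
  rows 48-55 [p,q,r=110]: 11111111  (ones: 8)
  rows 56-63 [p,q,r=111]: 11111111  (ones: 8)
Disagreements = 8+8+8+8+8+8+8+8 = 64

64


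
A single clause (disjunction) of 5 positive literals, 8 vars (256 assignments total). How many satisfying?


Step 1: Total=2^8=256
Step 2: Unsat when all 5 false: 2^3=8
Step 3: Sat=256-8=248

248


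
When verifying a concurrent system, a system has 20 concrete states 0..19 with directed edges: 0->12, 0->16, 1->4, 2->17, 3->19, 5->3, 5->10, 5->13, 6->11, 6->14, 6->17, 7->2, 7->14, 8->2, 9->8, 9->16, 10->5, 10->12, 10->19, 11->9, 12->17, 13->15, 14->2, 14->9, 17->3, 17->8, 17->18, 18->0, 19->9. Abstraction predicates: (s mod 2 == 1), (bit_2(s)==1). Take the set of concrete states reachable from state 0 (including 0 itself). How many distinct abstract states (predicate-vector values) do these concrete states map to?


BFS from 0:
Concrete reachable: {0, 2, 3, 8, 9, 12, 16, 17, 18, 19}
Abstract via predicates (s mod 2 == 1), (bit_2(s)==1):
  (0,0) <- {0, 2, 8, 16, 18}
  (0,1) <- {12}
  (1,0) <- {3, 9, 17, 19}
Distinct abstract states = 3

3


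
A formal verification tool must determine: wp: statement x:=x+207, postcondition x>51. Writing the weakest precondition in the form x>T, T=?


Formula: wp(x:=E, P) = P[E/x] (substitute E for x in postcondition)
Step 1: Postcondition: x>51
Step 2: Substitute x+207 for x: x+207>51
Step 3: Solve for x: x > 51-207 = -156

-156


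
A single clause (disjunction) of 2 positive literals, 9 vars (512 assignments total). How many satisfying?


Step 1: Total=2^9=512
Step 2: Unsat when all 2 false: 2^7=128
Step 3: Sat=512-128=384

384


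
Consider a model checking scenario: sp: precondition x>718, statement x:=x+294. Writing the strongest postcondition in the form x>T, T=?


Formula: sp(P, x:=E) = exists old_x. (x = E[old_x/x]) AND P[old_x/x] (old_x is the value of x before the assignment; eliminate old_x by solving x = E[old_x/x] for old_x)
Step 1: Precondition P: x>718, i.e. old_x > 718
Step 2: Assignment gives x = old_x + 294, so old_x = x - 294
Step 3: Substitute into P: x - 294 > 718
Step 4: Simplify: x > 718+294 = 1012

1012


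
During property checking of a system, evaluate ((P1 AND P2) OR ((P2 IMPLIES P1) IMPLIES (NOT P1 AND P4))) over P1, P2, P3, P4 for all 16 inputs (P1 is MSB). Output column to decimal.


Formula: ((P1 AND P2) OR ((P2 IMPLIES P1) IMPLIES (NOT P1 AND P4))) over P1, P2, P3, P4 (16 rows)
Evaluate each row (bits = P1,P2,P3,P4, MSB first):
  row 0 [0000]: ((0 AND 0) OR ((0 IMPLIES 0) IMPLIES (NOT 0 AND 0))) -> 0
  row 1 [0001]: ((0 AND 0) OR ((0 IMPLIES 0) IMPLIES (NOT 0 AND 1))) -> 1
  row 2 [0010]: ((0 AND 0) OR ((0 IMPLIES 0) IMPLIES (NOT 0 AND 0))) -> 0
  row 3 [0011]: ((0 AND 0) OR ((0 IMPLIES 0) IMPLIES (NOT 0 AND 1))) -> 1
  row 4 [0100]: ((0 AND 1) OR ((1 IMPLIES 0) IMPLIES (NOT 0 AND 0))) -> 1
  row 5 [0101]: ((0 AND 1) OR ((1 IMPLIES 0) IMPLIES (NOT 0 AND 1))) -> 1
  row 6 [0110]: ((0 AND 1) OR ((1 IMPLIES 0) IMPLIES (NOT 0 AND 0))) -> 1
  row 7 [0111]: ((0 AND 1) OR ((1 IMPLIES 0) IMPLIES (NOT 0 AND 1))) -> 1
  row 8 [1000]: ((1 AND 0) OR ((0 IMPLIES 1) IMPLIES (NOT 1 AND 0))) -> 0
  row 9 [1001]: ((1 AND 0) OR ((0 IMPLIES 1) IMPLIES (NOT 1 AND 1))) -> 0
  row 10 [1010]: ((1 AND 0) OR ((0 IMPLIES 1) IMPLIES (NOT 1 AND 0))) -> 0
  row 11 [1011]: ((1 AND 0) OR ((0 IMPLIES 1) IMPLIES (NOT 1 AND 1))) -> 0
  row 12 [1100]: ((1 AND 1) OR ((1 IMPLIES 1) IMPLIES (NOT 1 AND 0))) -> 1
  row 13 [1101]: ((1 AND 1) OR ((1 IMPLIES 1) IMPLIES (NOT 1 AND 1))) -> 1
  row 14 [1110]: ((1 AND 1) OR ((1 IMPLIES 1) IMPLIES (NOT 1 AND 0))) -> 1
  row 15 [1111]: ((1 AND 1) OR ((1 IMPLIES 1) IMPLIES (NOT 1 AND 1))) -> 1
Full result column, 4 rows per line (P1,P2 fixed per line; P3,P4 runs 00..11 left to right):
  rows 0-3 [P1,P2=00]: 0101  = hex 5
  rows 4-7 [P1,P2=01]: 1111  = hex F
  rows 8-11 [P1,P2=10]: 0000  = hex 0
  rows 12-15 [P1,P2=11]: 1111  = hex F
Output column (row 0 .. row 15) = 0101111100001111
Output column grouped in 4s = 0101 1111 0000 1111 = 0x5F0F
Convert to decimal digit by digit (value = value*16 + digit):
  5 -> 5
  5*16 + 15 (F) = 95
  95*16 + 0 = 1520
  1520*16 + 15 (F) = 24335
Decimal = 24335

24335


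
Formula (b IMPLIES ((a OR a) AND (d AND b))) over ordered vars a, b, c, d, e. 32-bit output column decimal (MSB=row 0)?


Formula: (b IMPLIES ((a OR a) AND (d AND b))) over a, b, c, d, e (32 rows)
Evaluate each row (bits = a,b,c,d,e, MSB first):
  row 0 [00000]: (0 IMPLIES ((0 OR 0) AND (0 AND 0))) -> 1
  row 1 [00001]: (0 IMPLIES ((0 OR 0) AND (0 AND 0))) -> 1
  row 2 [00010]: (0 IMPLIES ((0 OR 0) AND (1 AND 0))) -> 1
  row 3 [00011]: (0 IMPLIES ((0 OR 0) AND (1 AND 0))) -> 1
  row 4 [00100]: (0 IMPLIES ((0 OR 0) AND (0 AND 0))) -> 1
  row 5 [00101]: (0 IMPLIES ((0 OR 0) AND (0 AND 0))) -> 1
  row 6 [00110]: (0 IMPLIES ((0 OR 0) AND (1 AND 0))) -> 1
  row 7 [00111]: (0 IMPLIES ((0 OR 0) AND (1 AND 0))) -> 1
  row 8 [01000]: (1 IMPLIES ((0 OR 0) AND (0 AND 1))) -> 0
  row 9 [01001]: (1 IMPLIES ((0 OR 0) AND (0 AND 1))) -> 0
  row 10 [01010]: (1 IMPLIES ((0 OR 0) AND (1 AND 1))) -> 0
  row 11 [01011]: (1 IMPLIES ((0 OR 0) AND (1 AND 1))) -> 0
  row 12 [01100]: (1 IMPLIES ((0 OR 0) AND (0 AND 1))) -> 0
  row 13 [01101]: (1 IMPLIES ((0 OR 0) AND (0 AND 1))) -> 0
  row 14 [01110]: (1 IMPLIES ((0 OR 0) AND (1 AND 1))) -> 0
  row 15 [01111]: (1 IMPLIES ((0 OR 0) AND (1 AND 1))) -> 0
  row 16 [10000]: (0 IMPLIES ((1 OR 1) AND (0 AND 0))) -> 1
  row 17 [10001]: (0 IMPLIES ((1 OR 1) AND (0 AND 0))) -> 1
  row 18 [10010]: (0 IMPLIES ((1 OR 1) AND (1 AND 0))) -> 1
  row 19 [10011]: (0 IMPLIES ((1 OR 1) AND (1 AND 0))) -> 1
  row 20 [10100]: (0 IMPLIES ((1 OR 1) AND (0 AND 0))) -> 1
  row 21 [10101]: (0 IMPLIES ((1 OR 1) AND (0 AND 0))) -> 1
  row 22 [10110]: (0 IMPLIES ((1 OR 1) AND (1 AND 0))) -> 1
  row 23 [10111]: (0 IMPLIES ((1 OR 1) AND (1 AND 0))) -> 1
  row 24 [11000]: (1 IMPLIES ((1 OR 1) AND (0 AND 1))) -> 0
  row 25 [11001]: (1 IMPLIES ((1 OR 1) AND (0 AND 1))) -> 0
  row 26 [11010]: (1 IMPLIES ((1 OR 1) AND (1 AND 1))) -> 1
  row 27 [11011]: (1 IMPLIES ((1 OR 1) AND (1 AND 1))) -> 1
  row 28 [11100]: (1 IMPLIES ((1 OR 1) AND (0 AND 1))) -> 0
  row 29 [11101]: (1 IMPLIES ((1 OR 1) AND (0 AND 1))) -> 0
  row 30 [11110]: (1 IMPLIES ((1 OR 1) AND (1 AND 1))) -> 1
  row 31 [11111]: (1 IMPLIES ((1 OR 1) AND (1 AND 1))) -> 1
Full result column, 4 rows per line (a,b,c fixed per line; d,e runs 00..11 left to right):
  rows 0-3 [a,b,c=000]: 1111  = hex F
  rows 4-7 [a,b,c=001]: 1111  = hex F
  rows 8-11 [a,b,c=010]: 0000  = hex 0
  rows 12-15 [a,b,c=011]: 0000  = hex 0
  rows 16-19 [a,b,c=100]: 1111  = hex F
  rows 20-23 [a,b,c=101]: 1111  = hex F
  rows 24-27 [a,b,c=110]: 0011  = hex 3
  rows 28-31 [a,b,c=111]: 0011  = hex 3
Output column (row 0 .. row 31) = 11111111000000001111111100110011
Output column grouped in 4s = 1111 1111 0000 0000 1111 1111 0011 0011 = 0xFF00FF33
Convert to decimal digit by digit (value = value*16 + digit):
  F -> 15
  15*16 + 15 (F) = 255
  255*16 + 0 = 4080
  4080*16 + 0 = 65280
  65280*16 + 15 (F) = 1044495
  1044495*16 + 15 (F) = 16711935
  16711935*16 + 3 = 267390963
  267390963*16 + 3 = 4278255411
Decimal = 4278255411

4278255411


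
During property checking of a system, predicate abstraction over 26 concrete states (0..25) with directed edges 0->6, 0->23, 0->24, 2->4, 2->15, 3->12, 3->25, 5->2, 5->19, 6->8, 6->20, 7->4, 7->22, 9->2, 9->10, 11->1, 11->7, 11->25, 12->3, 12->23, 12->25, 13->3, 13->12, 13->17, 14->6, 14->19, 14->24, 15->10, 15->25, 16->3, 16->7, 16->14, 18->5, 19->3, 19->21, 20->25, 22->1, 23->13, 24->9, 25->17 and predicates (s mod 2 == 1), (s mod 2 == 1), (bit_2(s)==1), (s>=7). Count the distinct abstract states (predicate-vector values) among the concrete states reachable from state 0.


BFS from 0:
Concrete reachable: {0, 2, 3, 4, 6, 8, 9, 10, 12, 13, 15, 17, 20, 23, 24, 25}
Abstract via predicates (s mod 2 == 1), (s mod 2 == 1), (bit_2(s)==1), (s>=7):
  (0,0,0,0) <- {0, 2}
  (0,0,0,1) <- {8, 10, 24}
  (0,0,1,0) <- {4, 6}
  (0,0,1,1) <- {12, 20}
  (1,1,0,0) <- {3}
  (1,1,0,1) <- {9, 17, 25}
  (1,1,1,1) <- {13, 15, 23}
Distinct abstract states = 7

7


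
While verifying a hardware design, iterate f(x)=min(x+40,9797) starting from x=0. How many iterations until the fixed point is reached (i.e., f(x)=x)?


Step 1: x=0, cap=9797, increment=40
Step 2: x grows by 40 each step until capped at 9797; fixed point is x=9797
Step 3: iterations = ceil(9797/40) = 245

245


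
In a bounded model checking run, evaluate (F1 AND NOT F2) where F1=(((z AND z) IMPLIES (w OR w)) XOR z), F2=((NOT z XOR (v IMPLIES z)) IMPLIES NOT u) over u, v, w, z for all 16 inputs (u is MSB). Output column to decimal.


F1 = (((z AND z) IMPLIES (w OR w)) XOR z)
F2 = ((NOT z XOR (v IMPLIES z)) IMPLIES NOT u)
Counterexample to F1=>F2 is where F1=1 and F2=0.
Evaluate each row (bits = u,v,w,z, MSB first):
  row 0 [0000]: F1=1 F2=1 -> F1&~F2 -> 0
  row 1 [0001]: F1=1 F2=1 -> F1&~F2 -> 0
  row 2 [0010]: F1=1 F2=1 -> F1&~F2 -> 0
  row 3 [0011]: F1=0 F2=1 -> F1&~F2 -> 0
  row 4 [0100]: F1=1 F2=1 -> F1&~F2 -> 0
  row 5 [0101]: F1=1 F2=1 -> F1&~F2 -> 0
  row 6 [0110]: F1=1 F2=1 -> F1&~F2 -> 0
  row 7 [0111]: F1=0 F2=1 -> F1&~F2 -> 0
  row 8 [1000]: F1=1 F2=1 -> F1&~F2 -> 0
  row 9 [1001]: F1=1 F2=0 -> F1&~F2 -> 1
  row 10 [1010]: F1=1 F2=1 -> F1&~F2 -> 0
  row 11 [1011]: F1=0 F2=0 -> F1&~F2 -> 0
  row 12 [1100]: F1=1 F2=0 -> F1&~F2 -> 1
  row 13 [1101]: F1=1 F2=0 -> F1&~F2 -> 1
  row 14 [1110]: F1=1 F2=0 -> F1&~F2 -> 1
  row 15 [1111]: F1=0 F2=0 -> F1&~F2 -> 0
Full result column, 4 rows per line (u,v fixed per line; w,z runs 00..11 left to right):
  rows 0-3 [u,v=00]: 0000  = hex 0
  rows 4-7 [u,v=01]: 0000  = hex 0
  rows 8-11 [u,v=10]: 0100  = hex 4
  rows 12-15 [u,v=11]: 1110  = hex E
Counterexample vector (row 0 .. row 15) = 0000000001001110
Output column grouped in 4s = 0000 0000 0100 1110 = 0x004E
Convert to decimal digit by digit (value = value*16 + digit):
  0 -> 0
  0*16 + 0 = 0
  0*16 + 4 = 4
  4*16 + 14 (E) = 78
Decimal = 78

78


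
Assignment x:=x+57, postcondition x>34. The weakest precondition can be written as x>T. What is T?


Formula: wp(x:=E, P) = P[E/x] (substitute E for x in postcondition)
Step 1: Postcondition: x>34
Step 2: Substitute x+57 for x: x+57>34
Step 3: Solve for x: x > 34-57 = -23

-23


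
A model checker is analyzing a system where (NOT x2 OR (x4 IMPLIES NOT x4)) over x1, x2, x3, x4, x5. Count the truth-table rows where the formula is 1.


Formula: (NOT x2 OR (x4 IMPLIES NOT x4)) over 5 vars (32 rows)
Evaluate each row (x1, x2, x3, x4, x5 as bits, MSB first):
  row 0 [00000]: (NOT 0 OR (0 IMPLIES NOT 0)) -> 1
  row 1 [00001]: (NOT 0 OR (0 IMPLIES NOT 0)) -> 1
  row 2 [00010]: (NOT 0 OR (1 IMPLIES NOT 1)) -> 1
  row 3 [00011]: (NOT 0 OR (1 IMPLIES NOT 1)) -> 1
  row 4 [00100]: (NOT 0 OR (0 IMPLIES NOT 0)) -> 1
  row 5 [00101]: (NOT 0 OR (0 IMPLIES NOT 0)) -> 1
  row 6 [00110]: (NOT 0 OR (1 IMPLIES NOT 1)) -> 1
  row 7 [00111]: (NOT 0 OR (1 IMPLIES NOT 1)) -> 1
  row 8 [01000]: (NOT 1 OR (0 IMPLIES NOT 0)) -> 1
  row 9 [01001]: (NOT 1 OR (0 IMPLIES NOT 0)) -> 1
  row 10 [01010]: (NOT 1 OR (1 IMPLIES NOT 1)) -> 0
  row 11 [01011]: (NOT 1 OR (1 IMPLIES NOT 1)) -> 0
  row 12 [01100]: (NOT 1 OR (0 IMPLIES NOT 0)) -> 1
  row 13 [01101]: (NOT 1 OR (0 IMPLIES NOT 0)) -> 1
  row 14 [01110]: (NOT 1 OR (1 IMPLIES NOT 1)) -> 0
  row 15 [01111]: (NOT 1 OR (1 IMPLIES NOT 1)) -> 0
  row 16 [10000]: (NOT 0 OR (0 IMPLIES NOT 0)) -> 1
  row 17 [10001]: (NOT 0 OR (0 IMPLIES NOT 0)) -> 1
  row 18 [10010]: (NOT 0 OR (1 IMPLIES NOT 1)) -> 1
  row 19 [10011]: (NOT 0 OR (1 IMPLIES NOT 1)) -> 1
  row 20 [10100]: (NOT 0 OR (0 IMPLIES NOT 0)) -> 1
  row 21 [10101]: (NOT 0 OR (0 IMPLIES NOT 0)) -> 1
  row 22 [10110]: (NOT 0 OR (1 IMPLIES NOT 1)) -> 1
  row 23 [10111]: (NOT 0 OR (1 IMPLIES NOT 1)) -> 1
  row 24 [11000]: (NOT 1 OR (0 IMPLIES NOT 0)) -> 1
  row 25 [11001]: (NOT 1 OR (0 IMPLIES NOT 0)) -> 1
  row 26 [11010]: (NOT 1 OR (1 IMPLIES NOT 1)) -> 0
  row 27 [11011]: (NOT 1 OR (1 IMPLIES NOT 1)) -> 0
  row 28 [11100]: (NOT 1 OR (0 IMPLIES NOT 0)) -> 1
  row 29 [11101]: (NOT 1 OR (0 IMPLIES NOT 0)) -> 1
  row 30 [11110]: (NOT 1 OR (1 IMPLIES NOT 1)) -> 0
  row 31 [11111]: (NOT 1 OR (1 IMPLIES NOT 1)) -> 0
Full result column, 8 rows per line (x1,x2 fixed per line; x3,x4,x5 runs 000..111 left to right):
  rows 0-7 [x1,x2=00]: 11111111  (ones: 8)
  rows 8-15 [x1,x2=01]: 11001100  (ones: 4)
  rows 16-23 [x1,x2=10]: 11111111  (ones: 8)
  rows 24-31 [x1,x2=11]: 11001100  (ones: 4)
Count of 1-rows = 8+4+8+4 = 24

24


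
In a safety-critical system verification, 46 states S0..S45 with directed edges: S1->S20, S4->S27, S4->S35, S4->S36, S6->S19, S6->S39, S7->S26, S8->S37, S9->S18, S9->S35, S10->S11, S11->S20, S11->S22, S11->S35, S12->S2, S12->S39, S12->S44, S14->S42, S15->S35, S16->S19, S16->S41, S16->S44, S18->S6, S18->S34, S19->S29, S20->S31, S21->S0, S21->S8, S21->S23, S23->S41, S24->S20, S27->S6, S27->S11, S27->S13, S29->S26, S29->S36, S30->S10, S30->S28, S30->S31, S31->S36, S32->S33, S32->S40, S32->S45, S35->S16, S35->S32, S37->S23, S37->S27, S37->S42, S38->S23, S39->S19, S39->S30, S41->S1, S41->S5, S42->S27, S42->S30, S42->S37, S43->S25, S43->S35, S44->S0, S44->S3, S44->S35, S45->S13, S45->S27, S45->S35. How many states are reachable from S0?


BFS from S0:
  layer 0: {S0}
Reachable set: {S0}
Count = 1

1


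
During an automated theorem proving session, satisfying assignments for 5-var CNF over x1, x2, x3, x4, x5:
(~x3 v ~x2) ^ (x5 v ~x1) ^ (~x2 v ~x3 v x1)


CNF with 3 clauses over 5 vars (32 assignments).
An assignment satisfies CNF iff every clause has >=1 true literal.
Check each row (bits = x1,x2,x3,x4,x5; clause T/F shown):
  row 0 [00000]: clauses=TTT -> 1
  row 1 [00001]: clauses=TTT -> 1
  row 2 [00010]: clauses=TTT -> 1
  row 3 [00011]: clauses=TTT -> 1
  row 4 [00100]: clauses=TTT -> 1
  row 5 [00101]: clauses=TTT -> 1
  row 6 [00110]: clauses=TTT -> 1
  row 7 [00111]: clauses=TTT -> 1
  row 8 [01000]: clauses=TTT -> 1
  row 9 [01001]: clauses=TTT -> 1
  row 10 [01010]: clauses=TTT -> 1
  row 11 [01011]: clauses=TTT -> 1
  row 12 [01100]: clauses=FTF -> 0
  row 13 [01101]: clauses=FTF -> 0
  row 14 [01110]: clauses=FTF -> 0
  row 15 [01111]: clauses=FTF -> 0
  row 16 [10000]: clauses=TFT -> 0
  row 17 [10001]: clauses=TTT -> 1
  row 18 [10010]: clauses=TFT -> 0
  row 19 [10011]: clauses=TTT -> 1
  row 20 [10100]: clauses=TFT -> 0
  row 21 [10101]: clauses=TTT -> 1
  row 22 [10110]: clauses=TFT -> 0
  row 23 [10111]: clauses=TTT -> 1
  row 24 [11000]: clauses=TFT -> 0
  row 25 [11001]: clauses=TTT -> 1
  row 26 [11010]: clauses=TFT -> 0
  row 27 [11011]: clauses=TTT -> 1
  row 28 [11100]: clauses=FFT -> 0
  row 29 [11101]: clauses=FTT -> 0
  row 30 [11110]: clauses=FFT -> 0
  row 31 [11111]: clauses=FTT -> 0
Full result column, 8 rows per line (x1,x2 fixed per line; x3,x4,x5 runs 000..111 left to right):
  rows 0-7 [x1,x2=00]: 11111111  (ones: 8)
  rows 8-15 [x1,x2=01]: 11110000  (ones: 4)
  rows 16-23 [x1,x2=10]: 01010101  (ones: 4)
  rows 24-31 [x1,x2=11]: 01010000  (ones: 2)
Satisfying assignments = 8+4+4+2 = 18

18


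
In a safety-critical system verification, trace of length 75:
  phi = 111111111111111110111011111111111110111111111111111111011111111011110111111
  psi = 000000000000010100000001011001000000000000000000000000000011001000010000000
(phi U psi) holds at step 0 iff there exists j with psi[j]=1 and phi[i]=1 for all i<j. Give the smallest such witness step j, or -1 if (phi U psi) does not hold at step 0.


(phi U psi) at 0: need smallest j with psi[j]=1 and phi[i]=1 for all i in [0,j).
Scan from step 0:
  step 0: phi=1, psi=0 -> continue
  step 1: phi=1, psi=0 -> continue
  step 2: phi=1, psi=0 -> continue
  step 3: phi=1, psi=0 -> continue
  step 13: psi=1 and phi held for [0,13) -> witness found
Witness step = 13

13


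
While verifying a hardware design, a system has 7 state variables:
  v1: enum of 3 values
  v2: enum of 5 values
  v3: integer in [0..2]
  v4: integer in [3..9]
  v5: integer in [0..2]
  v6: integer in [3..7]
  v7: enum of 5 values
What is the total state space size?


State space = product of domain sizes of all variables.
Domain sizes:
  v1 (enum of 3 values): 3
  v2 (enum of 5 values): 5
  v3 (integer in [0..2]): 3
  v4 (integer in [3..9]): 7
  v5 (integer in [0..2]): 3
  v6 (integer in [3..7]): 5
  v7 (enum of 5 values): 5
Product = 3 * 5 * 3 * 7 * 3 * 5 * 5 = 23625

23625


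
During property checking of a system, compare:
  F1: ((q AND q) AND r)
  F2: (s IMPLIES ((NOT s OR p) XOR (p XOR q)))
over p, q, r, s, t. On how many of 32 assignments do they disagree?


F1 = ((q AND q) AND r)
F2 = (s IMPLIES ((NOT s OR p) XOR (p XOR q)))
Evaluate both on each of 32 rows (bits = p,q,r,s,t):
  row 0 [00000]: F1=0 F2=1 (differ) -> 1
  row 1 [00001]: F1=0 F2=1 (differ) -> 1
  row 2 [00010]: F1=0 F2=0 -> 0
  row 3 [00011]: F1=0 F2=0 -> 0
  row 4 [00100]: F1=0 F2=1 (differ) -> 1
  row 5 [00101]: F1=0 F2=1 (differ) -> 1
  row 6 [00110]: F1=0 F2=0 -> 0
  row 7 [00111]: F1=0 F2=0 -> 0
  row 8 [01000]: F1=0 F2=1 (differ) -> 1
  row 9 [01001]: F1=0 F2=1 (differ) -> 1
  row 10 [01010]: F1=0 F2=1 (differ) -> 1
  row 11 [01011]: F1=0 F2=1 (differ) -> 1
  row 12 [01100]: F1=1 F2=1 -> 0
  row 13 [01101]: F1=1 F2=1 -> 0
  row 14 [01110]: F1=1 F2=1 -> 0
  row 15 [01111]: F1=1 F2=1 -> 0
  row 16 [10000]: F1=0 F2=1 (differ) -> 1
  row 17 [10001]: F1=0 F2=1 (differ) -> 1
  row 18 [10010]: F1=0 F2=0 -> 0
  row 19 [10011]: F1=0 F2=0 -> 0
  row 20 [10100]: F1=0 F2=1 (differ) -> 1
  row 21 [10101]: F1=0 F2=1 (differ) -> 1
  row 22 [10110]: F1=0 F2=0 -> 0
  row 23 [10111]: F1=0 F2=0 -> 0
  row 24 [11000]: F1=0 F2=1 (differ) -> 1
  row 25 [11001]: F1=0 F2=1 (differ) -> 1
  row 26 [11010]: F1=0 F2=1 (differ) -> 1
  row 27 [11011]: F1=0 F2=1 (differ) -> 1
  row 28 [11100]: F1=1 F2=1 -> 0
  row 29 [11101]: F1=1 F2=1 -> 0
  row 30 [11110]: F1=1 F2=1 -> 0
  row 31 [11111]: F1=1 F2=1 -> 0
Full result column, 8 rows per line (p,q fixed per line; r,s,t runs 000..111 left to right):
  rows 0-7 [p,q=00]: 11001100  (ones: 4)
  rows 8-15 [p,q=01]: 11110000  (ones: 4)
  rows 16-23 [p,q=10]: 11001100  (ones: 4)
  rows 24-31 [p,q=11]: 11110000  (ones: 4)
Disagreements = 4+4+4+4 = 16

16
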